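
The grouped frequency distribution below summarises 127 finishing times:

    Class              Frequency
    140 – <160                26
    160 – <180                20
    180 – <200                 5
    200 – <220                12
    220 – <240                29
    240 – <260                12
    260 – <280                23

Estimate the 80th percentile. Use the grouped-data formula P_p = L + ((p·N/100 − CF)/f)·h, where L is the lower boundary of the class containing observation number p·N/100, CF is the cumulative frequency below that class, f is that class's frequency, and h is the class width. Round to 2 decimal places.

N = 127; target position k = 80/100 · 127 = 101.6.
Cumulative frequencies: 26, 46, 51, 63, 92, 104, 127.
Observation 101.6 falls in the class 240 – <260.
L = 240, CF = 92, f = 12, h = 20.
P80 = 240 + ((101.6 − 92)/12)·20 = 240 + 16 = 256.

256.00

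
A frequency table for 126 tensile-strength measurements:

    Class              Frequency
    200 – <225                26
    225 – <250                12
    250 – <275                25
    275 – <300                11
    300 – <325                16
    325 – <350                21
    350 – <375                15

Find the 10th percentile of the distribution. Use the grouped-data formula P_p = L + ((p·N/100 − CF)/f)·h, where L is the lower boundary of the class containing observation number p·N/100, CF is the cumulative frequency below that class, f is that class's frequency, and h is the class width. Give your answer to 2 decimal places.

N = 126; target position k = 10/100 · 126 = 12.6.
Cumulative frequencies: 26, 38, 63, 74, 90, 111, 126.
Observation 12.6 falls in the class 200 – <225.
L = 200, CF = 0, f = 26, h = 25.
P10 = 200 + ((12.6 − 0)/26)·25 = 200 + 12.1154 = 212.115.

212.12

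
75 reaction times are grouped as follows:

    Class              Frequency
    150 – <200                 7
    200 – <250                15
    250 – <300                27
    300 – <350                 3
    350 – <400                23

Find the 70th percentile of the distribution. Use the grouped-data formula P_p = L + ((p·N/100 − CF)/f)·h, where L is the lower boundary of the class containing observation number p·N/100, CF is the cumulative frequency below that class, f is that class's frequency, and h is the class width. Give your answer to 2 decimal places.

N = 75; target position k = 70/100 · 75 = 52.5.
Cumulative frequencies: 7, 22, 49, 52, 75.
Observation 52.5 falls in the class 350 – <400.
L = 350, CF = 52, f = 23, h = 50.
P70 = 350 + ((52.5 − 52)/23)·50 = 350 + 1.08696 = 351.087.

351.09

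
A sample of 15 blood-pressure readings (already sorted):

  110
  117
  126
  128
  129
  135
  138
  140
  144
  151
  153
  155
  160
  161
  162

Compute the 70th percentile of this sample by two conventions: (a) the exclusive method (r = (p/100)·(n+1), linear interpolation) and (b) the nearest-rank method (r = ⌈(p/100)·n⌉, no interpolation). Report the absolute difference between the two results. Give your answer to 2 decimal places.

0.40

n = 15.
(a) r = 11.2; between ranks 11 (153) and 12 (155): 153.4.
(b) the nearest-rank method: rank 11 → 153.
|153.4 − 153| = 0.4.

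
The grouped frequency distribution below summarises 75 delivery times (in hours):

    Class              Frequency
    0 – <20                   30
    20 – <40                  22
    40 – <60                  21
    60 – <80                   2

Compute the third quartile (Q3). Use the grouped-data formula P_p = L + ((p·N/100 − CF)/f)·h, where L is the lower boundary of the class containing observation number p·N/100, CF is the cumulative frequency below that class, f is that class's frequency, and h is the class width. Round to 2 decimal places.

44.05

N = 75; target position k = 75/100 · 75 = 56.25.
Cumulative frequencies: 30, 52, 73, 75.
Observation 56.25 falls in the class 40 – <60.
L = 40, CF = 52, f = 21, h = 20.
P75 = 40 + ((56.25 − 52)/21)·20 = 40 + 4.04762 = 44.0476.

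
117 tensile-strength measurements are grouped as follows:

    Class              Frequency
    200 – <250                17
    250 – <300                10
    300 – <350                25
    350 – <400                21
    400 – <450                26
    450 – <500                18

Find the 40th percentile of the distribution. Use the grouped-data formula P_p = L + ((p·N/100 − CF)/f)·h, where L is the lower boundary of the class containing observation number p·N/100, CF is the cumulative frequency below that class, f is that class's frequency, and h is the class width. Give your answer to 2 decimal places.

339.60

N = 117; target position k = 40/100 · 117 = 46.8.
Cumulative frequencies: 17, 27, 52, 73, 99, 117.
Observation 46.8 falls in the class 300 – <350.
L = 300, CF = 27, f = 25, h = 50.
P40 = 300 + ((46.8 − 27)/25)·50 = 300 + 39.6 = 339.6.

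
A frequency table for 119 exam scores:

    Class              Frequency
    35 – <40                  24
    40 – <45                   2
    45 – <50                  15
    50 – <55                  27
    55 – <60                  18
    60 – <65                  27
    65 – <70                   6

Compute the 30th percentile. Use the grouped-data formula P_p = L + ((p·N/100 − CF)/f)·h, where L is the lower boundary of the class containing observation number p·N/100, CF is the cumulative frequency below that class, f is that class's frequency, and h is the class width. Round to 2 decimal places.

N = 119; target position k = 30/100 · 119 = 35.7.
Cumulative frequencies: 24, 26, 41, 68, 86, 113, 119.
Observation 35.7 falls in the class 45 – <50.
L = 45, CF = 26, f = 15, h = 5.
P30 = 45 + ((35.7 − 26)/15)·5 = 45 + 3.23333 = 48.2333.

48.23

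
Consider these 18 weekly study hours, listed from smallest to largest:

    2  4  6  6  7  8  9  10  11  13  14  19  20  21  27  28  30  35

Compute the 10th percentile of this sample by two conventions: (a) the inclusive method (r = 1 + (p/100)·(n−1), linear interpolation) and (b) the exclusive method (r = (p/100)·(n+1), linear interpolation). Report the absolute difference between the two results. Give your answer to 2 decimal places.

1.60

n = 18.
(a) r = 2.7; between ranks 2 (4) and 3 (6): 5.4.
(b) r = 1.9; between ranks 1 (2) and 2 (4): 3.8.
|5.4 − 3.8| = 1.6.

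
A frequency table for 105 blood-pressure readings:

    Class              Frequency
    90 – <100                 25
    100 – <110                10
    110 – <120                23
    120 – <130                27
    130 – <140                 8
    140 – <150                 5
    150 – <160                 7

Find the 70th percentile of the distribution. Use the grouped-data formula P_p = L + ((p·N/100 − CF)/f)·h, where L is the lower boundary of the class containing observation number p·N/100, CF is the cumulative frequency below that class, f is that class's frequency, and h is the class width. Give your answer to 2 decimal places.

125.74

N = 105; target position k = 70/100 · 105 = 73.5.
Cumulative frequencies: 25, 35, 58, 85, 93, 98, 105.
Observation 73.5 falls in the class 120 – <130.
L = 120, CF = 58, f = 27, h = 10.
P70 = 120 + ((73.5 − 58)/27)·10 = 120 + 5.74074 = 125.741.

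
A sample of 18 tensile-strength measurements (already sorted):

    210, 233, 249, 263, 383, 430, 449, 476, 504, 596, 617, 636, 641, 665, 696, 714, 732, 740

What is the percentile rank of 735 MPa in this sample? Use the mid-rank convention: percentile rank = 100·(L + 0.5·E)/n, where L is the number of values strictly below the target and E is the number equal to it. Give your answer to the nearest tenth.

94.4

Count below 735: L = 17; count equal: E = 0; n = 18.
Percentile rank = 100·(17 + 0.5·0)/18 = 100·17/18 = 94.44.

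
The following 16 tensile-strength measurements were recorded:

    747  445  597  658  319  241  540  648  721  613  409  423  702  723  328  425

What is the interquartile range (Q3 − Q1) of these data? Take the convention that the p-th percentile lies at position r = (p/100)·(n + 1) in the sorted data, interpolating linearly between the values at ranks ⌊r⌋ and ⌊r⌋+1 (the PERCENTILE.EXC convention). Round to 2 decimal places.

Sorted: 241, 319, 328, 409, 423, 425, 445, 540, 597, 613, 648, 658, 702, 721, 723, 747.
n = 16.
P25: r = 4.25; ranks 4–5 are 409, 423; interpolating gives 412.5.
P75: r = 12.75; ranks 12–13 are 658, 702; interpolating gives 691.
Difference: 691 − 412.5 = 278.5.

278.50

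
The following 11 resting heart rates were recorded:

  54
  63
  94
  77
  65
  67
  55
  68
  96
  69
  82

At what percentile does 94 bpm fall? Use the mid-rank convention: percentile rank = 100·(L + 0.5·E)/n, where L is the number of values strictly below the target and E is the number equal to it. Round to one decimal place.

86.4

Sorted: 54, 55, 63, 65, 67, 68, 69, 77, 82, 94, 96.
Count below 94: L = 9; count equal: E = 1; n = 11.
Percentile rank = 100·(9 + 0.5·1)/11 = 100·9.5/11 = 86.36.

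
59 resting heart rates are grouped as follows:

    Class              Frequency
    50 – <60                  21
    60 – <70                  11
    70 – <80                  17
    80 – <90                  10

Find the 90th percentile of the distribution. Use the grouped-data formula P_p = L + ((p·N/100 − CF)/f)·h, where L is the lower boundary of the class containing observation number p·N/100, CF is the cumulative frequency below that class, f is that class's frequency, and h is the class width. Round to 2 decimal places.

N = 59; target position k = 90/100 · 59 = 53.1.
Cumulative frequencies: 21, 32, 49, 59.
Observation 53.1 falls in the class 80 – <90.
L = 80, CF = 49, f = 10, h = 10.
P90 = 80 + ((53.1 − 49)/10)·10 = 80 + 4.1 = 84.1.

84.10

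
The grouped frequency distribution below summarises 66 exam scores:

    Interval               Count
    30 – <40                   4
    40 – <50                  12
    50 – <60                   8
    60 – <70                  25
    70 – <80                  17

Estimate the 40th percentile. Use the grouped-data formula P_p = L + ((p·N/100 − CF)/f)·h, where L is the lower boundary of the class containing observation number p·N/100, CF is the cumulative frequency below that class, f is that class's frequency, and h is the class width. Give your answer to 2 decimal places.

60.96

N = 66; target position k = 40/100 · 66 = 26.4.
Cumulative frequencies: 4, 16, 24, 49, 66.
Observation 26.4 falls in the class 60 – <70.
L = 60, CF = 24, f = 25, h = 10.
P40 = 60 + ((26.4 − 24)/25)·10 = 60 + 0.96 = 60.96.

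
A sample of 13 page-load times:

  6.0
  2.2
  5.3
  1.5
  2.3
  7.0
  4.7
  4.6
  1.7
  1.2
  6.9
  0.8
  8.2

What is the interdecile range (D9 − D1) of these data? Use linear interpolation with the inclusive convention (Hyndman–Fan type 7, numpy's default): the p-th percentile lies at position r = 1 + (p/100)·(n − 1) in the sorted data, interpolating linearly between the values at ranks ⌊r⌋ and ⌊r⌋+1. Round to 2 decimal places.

5.72

Sorted: 0.8, 1.2, 1.5, 1.7, 2.2, 2.3, 4.6, 4.7, 5.3, 6.0, 6.9, 7.0, 8.2.
n = 13.
P10: r = 2.2; ranks 2–3 are 1.2, 1.5; interpolating gives 1.26.
P90: r = 11.8; ranks 11–12 are 6.9, 7.0; interpolating gives 6.98.
Difference: 6.98 − 1.26 = 5.72.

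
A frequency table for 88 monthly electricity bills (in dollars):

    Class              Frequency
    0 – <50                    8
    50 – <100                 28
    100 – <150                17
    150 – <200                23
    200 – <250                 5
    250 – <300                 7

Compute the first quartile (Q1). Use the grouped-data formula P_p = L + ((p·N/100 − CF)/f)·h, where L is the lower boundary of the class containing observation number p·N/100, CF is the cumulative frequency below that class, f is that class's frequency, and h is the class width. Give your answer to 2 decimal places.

75.00

N = 88; target position k = 25/100 · 88 = 22.
Cumulative frequencies: 8, 36, 53, 76, 81, 88.
Observation 22 falls in the class 50 – <100.
L = 50, CF = 8, f = 28, h = 50.
P25 = 50 + ((22 − 8)/28)·50 = 50 + 25 = 75.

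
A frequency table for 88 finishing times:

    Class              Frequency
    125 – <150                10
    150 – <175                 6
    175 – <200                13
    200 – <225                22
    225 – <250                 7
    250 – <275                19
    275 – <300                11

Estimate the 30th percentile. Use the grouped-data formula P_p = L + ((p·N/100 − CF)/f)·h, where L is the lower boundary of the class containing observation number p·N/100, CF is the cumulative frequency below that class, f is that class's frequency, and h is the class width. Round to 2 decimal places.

195.00

N = 88; target position k = 30/100 · 88 = 26.4.
Cumulative frequencies: 10, 16, 29, 51, 58, 77, 88.
Observation 26.4 falls in the class 175 – <200.
L = 175, CF = 16, f = 13, h = 25.
P30 = 175 + ((26.4 − 16)/13)·25 = 175 + 20 = 195.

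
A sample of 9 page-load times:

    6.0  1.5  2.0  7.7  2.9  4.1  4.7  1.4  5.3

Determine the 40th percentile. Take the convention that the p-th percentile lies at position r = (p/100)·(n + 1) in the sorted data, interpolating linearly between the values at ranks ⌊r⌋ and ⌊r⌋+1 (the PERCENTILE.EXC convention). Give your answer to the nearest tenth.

Sorted: 1.4, 1.5, 2.0, 2.9, 4.1, 4.7, 5.3, 6.0, 7.7.
n = 9.
r = (40/100)·(9 + 1) = 4.
r is an integer, so P40 is the value at rank 4: 2.9.

2.9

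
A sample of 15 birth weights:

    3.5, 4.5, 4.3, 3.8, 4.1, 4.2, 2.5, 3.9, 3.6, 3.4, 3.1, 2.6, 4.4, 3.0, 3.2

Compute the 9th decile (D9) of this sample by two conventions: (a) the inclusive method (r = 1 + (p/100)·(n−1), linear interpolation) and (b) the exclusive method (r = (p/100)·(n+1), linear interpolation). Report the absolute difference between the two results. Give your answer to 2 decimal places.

Sorted: 2.5, 2.6, 3.0, 3.1, 3.2, 3.4, 3.5, 3.6, 3.8, 3.9, 4.1, 4.2, 4.3, 4.4, 4.5.
n = 15.
(a) r = 13.6; between ranks 13 (4.3) and 14 (4.4): 4.36.
(b) r = 14.4; between ranks 14 (4.4) and 15 (4.5): 4.44.
|4.36 − 4.44| = 0.08.

0.08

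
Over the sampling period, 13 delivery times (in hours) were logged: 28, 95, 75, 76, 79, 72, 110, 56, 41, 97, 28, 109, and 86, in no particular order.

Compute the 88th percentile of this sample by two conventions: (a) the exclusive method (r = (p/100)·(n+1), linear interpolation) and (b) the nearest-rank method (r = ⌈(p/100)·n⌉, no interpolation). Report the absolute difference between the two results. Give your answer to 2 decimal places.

0.32

Sorted: 28, 28, 41, 56, 72, 75, 76, 79, 86, 95, 97, 109, 110.
n = 13.
(a) r = 12.32; between ranks 12 (109) and 13 (110): 109.32.
(b) the nearest-rank method: rank 12 → 109.
|109.32 − 109| = 0.32.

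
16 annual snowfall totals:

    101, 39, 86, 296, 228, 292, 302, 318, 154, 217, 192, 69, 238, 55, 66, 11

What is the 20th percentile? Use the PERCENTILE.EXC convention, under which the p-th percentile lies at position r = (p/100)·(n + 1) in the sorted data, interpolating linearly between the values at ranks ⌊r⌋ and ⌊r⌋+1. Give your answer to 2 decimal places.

59.40

Sorted: 11, 39, 55, 66, 69, 86, 101, 154, 192, 217, 228, 238, 292, 296, 302, 318.
n = 16.
r = (20/100)·(16 + 1) = 3.4.
Rank 3 is 55 and rank 4 is 66.
Interpolate: 55 + 0.4·(66 − 55) = 55 + 0.4·11 = 59.4.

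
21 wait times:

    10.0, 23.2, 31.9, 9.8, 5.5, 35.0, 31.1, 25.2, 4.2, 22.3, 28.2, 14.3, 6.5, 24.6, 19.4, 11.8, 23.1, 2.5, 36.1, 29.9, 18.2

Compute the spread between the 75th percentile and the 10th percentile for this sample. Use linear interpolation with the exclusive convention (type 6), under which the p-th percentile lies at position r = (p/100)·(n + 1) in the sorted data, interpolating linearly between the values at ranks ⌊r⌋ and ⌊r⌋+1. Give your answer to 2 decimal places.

24.59

Sorted: 2.5, 4.2, 5.5, 6.5, 9.8, 10.0, 11.8, 14.3, 18.2, 19.4, 22.3, 23.1, 23.2, 24.6, 25.2, 28.2, 29.9, 31.1, 31.9, 35.0, 36.1.
n = 21.
P10: r = 2.2; ranks 2–3 are 4.2, 5.5; interpolating gives 4.46.
P75: r = 16.5; ranks 16–17 are 28.2, 29.9; interpolating gives 29.05.
Difference: 29.05 − 4.46 = 24.59.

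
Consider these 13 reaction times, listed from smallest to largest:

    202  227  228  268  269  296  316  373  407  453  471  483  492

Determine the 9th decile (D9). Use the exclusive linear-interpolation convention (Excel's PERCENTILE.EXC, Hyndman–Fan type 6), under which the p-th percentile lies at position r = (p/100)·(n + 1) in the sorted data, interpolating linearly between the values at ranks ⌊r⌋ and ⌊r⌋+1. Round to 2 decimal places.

488.40

n = 13.
r = (90/100)·(13 + 1) = 12.6.
Rank 12 is 483 and rank 13 is 492.
Interpolate: 483 + 0.6·(492 − 483) = 483 + 0.6·9 = 488.4.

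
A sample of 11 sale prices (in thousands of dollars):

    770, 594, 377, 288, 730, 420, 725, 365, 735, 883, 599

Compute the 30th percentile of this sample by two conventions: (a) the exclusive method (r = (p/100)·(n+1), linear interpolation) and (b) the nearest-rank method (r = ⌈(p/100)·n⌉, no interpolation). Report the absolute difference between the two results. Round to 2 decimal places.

Sorted: 288, 365, 377, 420, 594, 599, 725, 730, 735, 770, 883.
n = 11.
(a) r = 3.6; between ranks 3 (377) and 4 (420): 402.8.
(b) the nearest-rank method: rank 4 → 420.
|402.8 − 420| = 17.2.

17.20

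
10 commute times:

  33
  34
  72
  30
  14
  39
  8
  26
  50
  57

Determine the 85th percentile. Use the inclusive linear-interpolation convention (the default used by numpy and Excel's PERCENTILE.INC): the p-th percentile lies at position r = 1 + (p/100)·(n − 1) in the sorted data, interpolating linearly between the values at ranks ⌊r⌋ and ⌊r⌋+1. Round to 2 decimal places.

54.55

Sorted: 8, 14, 26, 30, 33, 34, 39, 50, 57, 72.
n = 10.
r = 1 + (85/100)·(10 − 1) = 1 + 7.65 = 8.65.
Rank 8 is 50 and rank 9 is 57.
Interpolate: 50 + 0.65·(57 − 50) = 50 + 0.65·7 = 54.55.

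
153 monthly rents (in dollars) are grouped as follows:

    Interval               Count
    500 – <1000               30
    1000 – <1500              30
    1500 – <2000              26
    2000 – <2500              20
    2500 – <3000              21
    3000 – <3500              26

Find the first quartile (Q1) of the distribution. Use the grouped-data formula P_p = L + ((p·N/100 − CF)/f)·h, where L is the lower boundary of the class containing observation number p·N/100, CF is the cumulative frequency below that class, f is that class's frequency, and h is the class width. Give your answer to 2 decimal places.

1137.50

N = 153; target position k = 25/100 · 153 = 38.25.
Cumulative frequencies: 30, 60, 86, 106, 127, 153.
Observation 38.25 falls in the class 1000 – <1500.
L = 1000, CF = 30, f = 30, h = 500.
P25 = 1000 + ((38.25 − 30)/30)·500 = 1000 + 137.5 = 1137.5.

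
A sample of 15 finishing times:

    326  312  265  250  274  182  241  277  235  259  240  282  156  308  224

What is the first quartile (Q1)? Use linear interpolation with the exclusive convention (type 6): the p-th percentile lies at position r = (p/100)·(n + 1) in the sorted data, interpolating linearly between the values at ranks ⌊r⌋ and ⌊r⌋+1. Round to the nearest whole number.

235

Sorted: 156, 182, 224, 235, 240, 241, 250, 259, 265, 274, 277, 282, 308, 312, 326.
n = 15.
r = (25/100)·(15 + 1) = 4.
r is an integer, so P25 is the value at rank 4: 235.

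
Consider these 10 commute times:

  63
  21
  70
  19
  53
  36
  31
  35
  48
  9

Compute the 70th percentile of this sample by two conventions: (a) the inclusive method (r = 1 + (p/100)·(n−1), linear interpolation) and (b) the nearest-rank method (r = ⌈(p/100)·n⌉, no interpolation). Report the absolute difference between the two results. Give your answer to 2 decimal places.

Sorted: 9, 19, 21, 31, 35, 36, 48, 53, 63, 70.
n = 10.
(a) r = 7.3; between ranks 7 (48) and 8 (53): 49.5.
(b) the nearest-rank method: rank 7 → 48.
|49.5 − 48| = 1.5.

1.50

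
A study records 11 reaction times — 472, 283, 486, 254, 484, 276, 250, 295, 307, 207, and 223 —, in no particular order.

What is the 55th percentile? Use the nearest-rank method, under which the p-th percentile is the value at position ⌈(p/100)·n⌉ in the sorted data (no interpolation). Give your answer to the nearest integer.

295

Sorted: 207, 223, 250, 254, 276, 283, 295, 307, 472, 484, 486.
n = 11.
Position = ⌈55/100 · 11⌉ = ⌈6.05⌉ = 7.
The value at rank 7 is 295.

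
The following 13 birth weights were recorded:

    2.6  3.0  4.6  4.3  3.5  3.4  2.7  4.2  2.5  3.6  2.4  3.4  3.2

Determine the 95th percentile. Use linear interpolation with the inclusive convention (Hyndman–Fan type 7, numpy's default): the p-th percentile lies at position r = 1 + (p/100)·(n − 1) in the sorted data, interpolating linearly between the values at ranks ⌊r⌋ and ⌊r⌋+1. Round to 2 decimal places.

Sorted: 2.4, 2.5, 2.6, 2.7, 3.0, 3.2, 3.4, 3.4, 3.5, 3.6, 4.2, 4.3, 4.6.
n = 13.
r = 1 + (95/100)·(13 − 1) = 1 + 11.4 = 12.4.
Rank 12 is 4.3 and rank 13 is 4.6.
Interpolate: 4.3 + 0.4·(4.6 − 4.3) = 4.3 + 0.4·0.3 = 4.42.

4.42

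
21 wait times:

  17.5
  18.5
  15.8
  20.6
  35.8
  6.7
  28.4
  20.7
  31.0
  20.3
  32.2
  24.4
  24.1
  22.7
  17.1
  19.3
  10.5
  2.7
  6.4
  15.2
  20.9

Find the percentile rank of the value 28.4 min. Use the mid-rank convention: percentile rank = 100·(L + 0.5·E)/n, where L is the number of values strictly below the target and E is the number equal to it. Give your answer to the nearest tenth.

83.3

Sorted: 2.7, 6.4, 6.7, 10.5, 15.2, 15.8, 17.1, 17.5, 18.5, 19.3, 20.3, 20.6, 20.7, 20.9, 22.7, 24.1, 24.4, 28.4, 31.0, 32.2, 35.8.
Count below 28.4: L = 17; count equal: E = 1; n = 21.
Percentile rank = 100·(17 + 0.5·1)/21 = 100·17.5/21 = 83.33.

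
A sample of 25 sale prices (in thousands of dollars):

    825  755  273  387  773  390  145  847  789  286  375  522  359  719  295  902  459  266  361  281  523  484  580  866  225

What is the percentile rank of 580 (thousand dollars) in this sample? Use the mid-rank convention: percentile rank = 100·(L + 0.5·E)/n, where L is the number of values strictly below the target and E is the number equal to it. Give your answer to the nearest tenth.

66.0

Sorted: 145, 225, 266, 273, 281, 286, 295, 359, 361, 375, 387, 390, 459, 484, 522, 523, 580, 719, 755, 773, 789, 825, 847, 866, 902.
Count below 580: L = 16; count equal: E = 1; n = 25.
Percentile rank = 100·(16 + 0.5·1)/25 = 100·16.5/25 = 66.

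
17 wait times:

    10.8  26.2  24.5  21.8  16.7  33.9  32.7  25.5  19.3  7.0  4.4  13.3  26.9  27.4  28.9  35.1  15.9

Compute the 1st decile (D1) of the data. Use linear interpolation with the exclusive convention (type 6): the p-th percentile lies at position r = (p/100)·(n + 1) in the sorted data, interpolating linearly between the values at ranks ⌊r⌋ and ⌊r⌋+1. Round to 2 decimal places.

Sorted: 4.4, 7.0, 10.8, 13.3, 15.9, 16.7, 19.3, 21.8, 24.5, 25.5, 26.2, 26.9, 27.4, 28.9, 32.7, 33.9, 35.1.
n = 17.
r = (10/100)·(17 + 1) = 1.8.
Rank 1 is 4.4 and rank 2 is 7.0.
Interpolate: 4.4 + 0.8·(7.0 − 4.4) = 4.4 + 0.8·2.6 = 6.48.

6.48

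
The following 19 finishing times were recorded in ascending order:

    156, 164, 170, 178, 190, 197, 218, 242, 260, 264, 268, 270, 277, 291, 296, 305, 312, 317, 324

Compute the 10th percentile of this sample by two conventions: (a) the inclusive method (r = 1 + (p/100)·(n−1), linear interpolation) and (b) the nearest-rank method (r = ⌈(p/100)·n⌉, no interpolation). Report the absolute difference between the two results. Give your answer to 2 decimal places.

4.80

n = 19.
(a) r = 2.8; between ranks 2 (164) and 3 (170): 168.8.
(b) the nearest-rank method: rank 2 → 164.
|168.8 − 164| = 4.8.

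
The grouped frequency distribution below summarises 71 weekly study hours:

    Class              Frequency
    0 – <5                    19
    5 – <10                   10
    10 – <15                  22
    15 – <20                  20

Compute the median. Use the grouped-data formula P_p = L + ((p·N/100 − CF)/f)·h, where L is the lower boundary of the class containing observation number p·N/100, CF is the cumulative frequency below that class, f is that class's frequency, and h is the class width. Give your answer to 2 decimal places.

N = 71; target position k = 50/100 · 71 = 35.5.
Cumulative frequencies: 19, 29, 51, 71.
Observation 35.5 falls in the class 10 – <15.
L = 10, CF = 29, f = 22, h = 5.
P50 = 10 + ((35.5 − 29)/22)·5 = 10 + 1.47727 = 11.4773.

11.48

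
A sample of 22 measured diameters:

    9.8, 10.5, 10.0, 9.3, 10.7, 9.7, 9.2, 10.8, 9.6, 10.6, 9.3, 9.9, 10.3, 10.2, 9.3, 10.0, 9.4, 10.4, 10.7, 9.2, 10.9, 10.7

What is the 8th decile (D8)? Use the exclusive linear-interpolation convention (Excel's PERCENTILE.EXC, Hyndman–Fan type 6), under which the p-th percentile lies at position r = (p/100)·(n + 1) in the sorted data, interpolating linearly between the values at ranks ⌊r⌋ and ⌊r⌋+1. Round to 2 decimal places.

Sorted: 9.2, 9.2, 9.3, 9.3, 9.3, 9.4, 9.6, 9.7, 9.8, 9.9, 10.0, 10.0, 10.2, 10.3, 10.4, 10.5, 10.6, 10.7, 10.7, 10.7, 10.8, 10.9.
n = 22.
r = (80/100)·(22 + 1) = 18.4.
Rank 18 is 10.7 and rank 19 is 10.7.
Interpolate: 10.7 + 0.4·(10.7 − 10.7) = 10.7 + 0.4·0 = 10.7.

10.70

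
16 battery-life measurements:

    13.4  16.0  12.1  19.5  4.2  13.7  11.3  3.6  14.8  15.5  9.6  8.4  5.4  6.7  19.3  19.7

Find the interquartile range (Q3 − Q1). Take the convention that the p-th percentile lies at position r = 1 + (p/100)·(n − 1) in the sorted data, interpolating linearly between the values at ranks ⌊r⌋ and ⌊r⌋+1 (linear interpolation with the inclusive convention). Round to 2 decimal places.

Sorted: 3.6, 4.2, 5.4, 6.7, 8.4, 9.6, 11.3, 12.1, 13.4, 13.7, 14.8, 15.5, 16.0, 19.3, 19.5, 19.7.
n = 16.
P25: r = 4.75; ranks 4–5 are 6.7, 8.4; interpolating gives 7.975.
P75: r = 12.25; ranks 12–13 are 15.5, 16.0; interpolating gives 15.625.
Difference: 15.625 − 7.975 = 7.65.

7.65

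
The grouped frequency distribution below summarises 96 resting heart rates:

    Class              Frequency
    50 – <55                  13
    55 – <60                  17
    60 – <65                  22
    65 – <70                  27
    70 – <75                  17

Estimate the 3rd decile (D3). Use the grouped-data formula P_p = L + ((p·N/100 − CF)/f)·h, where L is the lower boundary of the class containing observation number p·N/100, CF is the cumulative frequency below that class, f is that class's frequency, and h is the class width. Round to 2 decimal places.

59.65

N = 96; target position k = 30/100 · 96 = 28.8.
Cumulative frequencies: 13, 30, 52, 79, 96.
Observation 28.8 falls in the class 55 – <60.
L = 55, CF = 13, f = 17, h = 5.
P30 = 55 + ((28.8 − 13)/17)·5 = 55 + 4.64706 = 59.6471.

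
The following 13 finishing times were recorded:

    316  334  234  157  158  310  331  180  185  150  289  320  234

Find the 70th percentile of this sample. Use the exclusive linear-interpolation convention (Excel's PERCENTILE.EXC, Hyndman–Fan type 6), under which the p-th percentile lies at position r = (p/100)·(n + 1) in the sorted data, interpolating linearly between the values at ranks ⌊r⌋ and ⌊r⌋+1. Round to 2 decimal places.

Sorted: 150, 157, 158, 180, 185, 234, 234, 289, 310, 316, 320, 331, 334.
n = 13.
r = (70/100)·(13 + 1) = 9.8.
Rank 9 is 310 and rank 10 is 316.
Interpolate: 310 + 0.8·(316 − 310) = 310 + 0.8·6 = 314.8.

314.80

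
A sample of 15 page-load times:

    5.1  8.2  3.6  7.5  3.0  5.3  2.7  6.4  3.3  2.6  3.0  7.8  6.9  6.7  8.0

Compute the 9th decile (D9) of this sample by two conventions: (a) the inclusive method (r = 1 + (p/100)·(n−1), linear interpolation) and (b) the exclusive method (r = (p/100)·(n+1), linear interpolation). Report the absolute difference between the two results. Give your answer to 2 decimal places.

0.16

Sorted: 2.6, 2.7, 3.0, 3.0, 3.3, 3.6, 5.1, 5.3, 6.4, 6.7, 6.9, 7.5, 7.8, 8.0, 8.2.
n = 15.
(a) r = 13.6; between ranks 13 (7.8) and 14 (8.0): 7.92.
(b) r = 14.4; between ranks 14 (8.0) and 15 (8.2): 8.08.
|7.92 − 8.08| = 0.16.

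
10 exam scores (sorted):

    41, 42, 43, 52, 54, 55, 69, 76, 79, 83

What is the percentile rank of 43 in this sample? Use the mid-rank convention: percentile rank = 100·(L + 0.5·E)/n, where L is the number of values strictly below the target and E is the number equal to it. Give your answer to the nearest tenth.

Count below 43: L = 2; count equal: E = 1; n = 10.
Percentile rank = 100·(2 + 0.5·1)/10 = 100·2.5/10 = 25.

25.0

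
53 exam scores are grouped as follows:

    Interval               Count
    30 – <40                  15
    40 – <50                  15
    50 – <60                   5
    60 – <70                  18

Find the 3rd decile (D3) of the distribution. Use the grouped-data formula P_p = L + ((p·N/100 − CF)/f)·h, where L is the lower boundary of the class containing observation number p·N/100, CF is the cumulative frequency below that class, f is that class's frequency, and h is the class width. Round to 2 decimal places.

40.60

N = 53; target position k = 30/100 · 53 = 15.9.
Cumulative frequencies: 15, 30, 35, 53.
Observation 15.9 falls in the class 40 – <50.
L = 40, CF = 15, f = 15, h = 10.
P30 = 40 + ((15.9 − 15)/15)·10 = 40 + 0.6 = 40.6.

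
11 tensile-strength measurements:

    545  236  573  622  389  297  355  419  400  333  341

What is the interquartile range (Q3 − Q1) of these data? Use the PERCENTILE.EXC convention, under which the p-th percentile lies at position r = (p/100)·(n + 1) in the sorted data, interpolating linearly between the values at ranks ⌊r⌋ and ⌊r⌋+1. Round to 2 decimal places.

212.00

Sorted: 236, 297, 333, 341, 355, 389, 400, 419, 545, 573, 622.
n = 11.
P25: r = 3 (integer) → 333.
P75: r = 9 (integer) → 545.
Difference: 545 − 333 = 212.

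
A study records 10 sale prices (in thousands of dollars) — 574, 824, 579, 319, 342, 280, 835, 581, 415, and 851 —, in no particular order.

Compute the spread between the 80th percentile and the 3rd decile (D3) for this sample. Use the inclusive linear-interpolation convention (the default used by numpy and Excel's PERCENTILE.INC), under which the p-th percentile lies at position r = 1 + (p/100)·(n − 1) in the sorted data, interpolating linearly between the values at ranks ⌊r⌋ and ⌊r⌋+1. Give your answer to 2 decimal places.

433.10

Sorted: 280, 319, 342, 415, 574, 579, 581, 824, 835, 851.
n = 10.
P30: r = 3.7; ranks 3–4 are 342, 415; interpolating gives 393.1.
P80: r = 8.2; ranks 8–9 are 824, 835; interpolating gives 826.2.
Difference: 826.2 − 393.1 = 433.1.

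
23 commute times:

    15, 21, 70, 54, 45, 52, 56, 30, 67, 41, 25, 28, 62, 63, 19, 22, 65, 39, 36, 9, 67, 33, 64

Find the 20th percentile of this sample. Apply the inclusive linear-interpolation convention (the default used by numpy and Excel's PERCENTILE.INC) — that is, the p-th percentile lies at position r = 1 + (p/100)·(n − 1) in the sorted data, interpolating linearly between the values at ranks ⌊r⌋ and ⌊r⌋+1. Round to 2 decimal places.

23.20

Sorted: 9, 15, 19, 21, 22, 25, 28, 30, 33, 36, 39, 41, 45, 52, 54, 56, 62, 63, 64, 65, 67, 67, 70.
n = 23.
r = 1 + (20/100)·(23 − 1) = 1 + 4.4 = 5.4.
Rank 5 is 22 and rank 6 is 25.
Interpolate: 22 + 0.4·(25 − 22) = 22 + 0.4·3 = 23.2.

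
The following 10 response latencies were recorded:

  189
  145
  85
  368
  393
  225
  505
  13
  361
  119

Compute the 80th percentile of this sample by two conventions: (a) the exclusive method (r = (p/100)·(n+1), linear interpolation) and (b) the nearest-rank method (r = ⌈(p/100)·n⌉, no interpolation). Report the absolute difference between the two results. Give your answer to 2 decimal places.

20.00

Sorted: 13, 85, 119, 145, 189, 225, 361, 368, 393, 505.
n = 10.
(a) r = 8.8; between ranks 8 (368) and 9 (393): 388.
(b) the nearest-rank method: rank 8 → 368.
|388 − 368| = 20.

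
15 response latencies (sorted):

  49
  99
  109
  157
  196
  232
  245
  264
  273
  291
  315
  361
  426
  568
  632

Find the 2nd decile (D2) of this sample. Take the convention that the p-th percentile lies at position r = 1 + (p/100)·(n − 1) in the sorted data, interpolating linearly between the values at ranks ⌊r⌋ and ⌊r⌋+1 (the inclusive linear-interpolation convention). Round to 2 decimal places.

n = 15.
r = 1 + (20/100)·(15 − 1) = 1 + 2.8 = 3.8.
Rank 3 is 109 and rank 4 is 157.
Interpolate: 109 + 0.8·(157 − 109) = 109 + 0.8·48 = 147.4.

147.40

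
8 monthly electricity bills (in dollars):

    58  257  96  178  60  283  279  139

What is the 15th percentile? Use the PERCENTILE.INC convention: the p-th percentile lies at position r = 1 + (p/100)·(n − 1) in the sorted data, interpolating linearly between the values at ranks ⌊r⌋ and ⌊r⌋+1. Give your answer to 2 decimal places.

61.80

Sorted: 58, 60, 96, 139, 178, 257, 279, 283.
n = 8.
r = 1 + (15/100)·(8 − 1) = 1 + 1.05 = 2.05.
Rank 2 is 60 and rank 3 is 96.
Interpolate: 60 + 0.05·(96 − 60) = 60 + 0.05·36 = 61.8.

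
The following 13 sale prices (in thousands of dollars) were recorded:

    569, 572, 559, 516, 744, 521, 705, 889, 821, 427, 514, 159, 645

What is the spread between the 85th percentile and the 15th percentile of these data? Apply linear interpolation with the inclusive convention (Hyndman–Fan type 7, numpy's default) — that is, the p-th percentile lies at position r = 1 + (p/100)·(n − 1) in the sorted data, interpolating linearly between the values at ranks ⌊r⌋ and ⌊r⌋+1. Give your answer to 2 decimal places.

Sorted: 159, 427, 514, 516, 521, 559, 569, 572, 645, 705, 744, 821, 889.
n = 13.
P15: r = 2.8; ranks 2–3 are 427, 514; interpolating gives 496.6.
P85: r = 11.2; ranks 11–12 are 744, 821; interpolating gives 759.4.
Difference: 759.4 − 496.6 = 262.8.

262.80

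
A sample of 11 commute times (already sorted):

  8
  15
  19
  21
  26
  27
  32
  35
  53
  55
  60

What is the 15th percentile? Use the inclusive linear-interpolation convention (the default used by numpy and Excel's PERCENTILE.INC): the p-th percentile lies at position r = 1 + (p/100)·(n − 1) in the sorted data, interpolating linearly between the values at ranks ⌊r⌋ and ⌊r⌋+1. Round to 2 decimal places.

17.00

n = 11.
r = 1 + (15/100)·(11 − 1) = 1 + 1.5 = 2.5.
Rank 2 is 15 and rank 3 is 19.
Interpolate: 15 + 0.5·(19 − 15) = 15 + 0.5·4 = 17.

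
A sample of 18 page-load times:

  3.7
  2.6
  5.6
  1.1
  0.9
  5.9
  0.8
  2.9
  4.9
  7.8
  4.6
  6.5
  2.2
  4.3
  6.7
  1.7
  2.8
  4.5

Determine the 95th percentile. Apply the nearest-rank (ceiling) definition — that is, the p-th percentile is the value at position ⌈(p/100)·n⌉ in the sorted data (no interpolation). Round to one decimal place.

7.8

Sorted: 0.8, 0.9, 1.1, 1.7, 2.2, 2.6, 2.8, 2.9, 3.7, 4.3, 4.5, 4.6, 4.9, 5.6, 5.9, 6.5, 6.7, 7.8.
n = 18.
Position = ⌈95/100 · 18⌉ = ⌈17.1⌉ = 18.
The value at rank 18 is 7.8.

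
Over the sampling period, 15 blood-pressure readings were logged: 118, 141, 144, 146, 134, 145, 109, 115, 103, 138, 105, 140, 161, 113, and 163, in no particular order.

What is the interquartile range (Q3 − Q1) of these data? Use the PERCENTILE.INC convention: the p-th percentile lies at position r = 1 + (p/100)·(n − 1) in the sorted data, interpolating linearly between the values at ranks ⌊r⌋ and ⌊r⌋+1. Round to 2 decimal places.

30.50

Sorted: 103, 105, 109, 113, 115, 118, 134, 138, 140, 141, 144, 145, 146, 161, 163.
n = 15.
P25: r = 4.5; ranks 4–5 are 113, 115; interpolating gives 114.
P75: r = 11.5; ranks 11–12 are 144, 145; interpolating gives 144.5.
Difference: 144.5 − 114 = 30.5.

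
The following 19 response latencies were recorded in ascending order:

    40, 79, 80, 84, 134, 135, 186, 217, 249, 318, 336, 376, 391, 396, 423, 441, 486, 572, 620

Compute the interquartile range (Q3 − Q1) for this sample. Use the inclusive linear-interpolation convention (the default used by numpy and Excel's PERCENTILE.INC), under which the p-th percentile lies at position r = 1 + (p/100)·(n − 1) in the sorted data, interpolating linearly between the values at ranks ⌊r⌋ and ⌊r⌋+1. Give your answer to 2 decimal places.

275.00

n = 19.
P25: r = 5.5; ranks 5–6 are 134, 135; interpolating gives 134.5.
P75: r = 14.5; ranks 14–15 are 396, 423; interpolating gives 409.5.
Difference: 409.5 − 134.5 = 275.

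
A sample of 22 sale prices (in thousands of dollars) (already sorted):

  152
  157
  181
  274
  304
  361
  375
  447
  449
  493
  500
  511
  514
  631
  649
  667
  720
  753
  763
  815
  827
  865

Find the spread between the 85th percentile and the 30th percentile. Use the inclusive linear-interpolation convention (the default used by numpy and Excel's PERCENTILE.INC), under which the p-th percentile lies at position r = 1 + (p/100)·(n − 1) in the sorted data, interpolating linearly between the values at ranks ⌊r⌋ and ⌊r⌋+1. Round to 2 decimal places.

364.90

n = 22.
P30: r = 7.3; ranks 7–8 are 375, 447; interpolating gives 396.6.
P85: r = 18.85; ranks 18–19 are 753, 763; interpolating gives 761.5.
Difference: 761.5 − 396.6 = 364.9.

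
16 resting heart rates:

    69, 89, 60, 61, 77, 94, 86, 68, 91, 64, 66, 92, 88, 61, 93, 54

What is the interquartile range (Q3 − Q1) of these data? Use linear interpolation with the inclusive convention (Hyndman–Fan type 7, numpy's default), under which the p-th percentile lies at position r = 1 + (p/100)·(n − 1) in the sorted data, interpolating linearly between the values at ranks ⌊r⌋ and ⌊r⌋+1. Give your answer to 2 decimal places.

Sorted: 54, 60, 61, 61, 64, 66, 68, 69, 77, 86, 88, 89, 91, 92, 93, 94.
n = 16.
P25: r = 4.75; ranks 4–5 are 61, 64; interpolating gives 63.25.
P75: r = 12.25; ranks 12–13 are 89, 91; interpolating gives 89.5.
Difference: 89.5 − 63.25 = 26.25.

26.25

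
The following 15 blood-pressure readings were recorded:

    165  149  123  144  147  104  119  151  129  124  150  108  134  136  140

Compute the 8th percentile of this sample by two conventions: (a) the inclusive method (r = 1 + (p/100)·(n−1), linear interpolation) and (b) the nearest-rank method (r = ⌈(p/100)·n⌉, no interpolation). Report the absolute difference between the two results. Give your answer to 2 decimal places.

1.32

Sorted: 104, 108, 119, 123, 124, 129, 134, 136, 140, 144, 147, 149, 150, 151, 165.
n = 15.
(a) r = 2.12; between ranks 2 (108) and 3 (119): 109.32.
(b) the nearest-rank method: rank 2 → 108.
|109.32 − 108| = 1.32.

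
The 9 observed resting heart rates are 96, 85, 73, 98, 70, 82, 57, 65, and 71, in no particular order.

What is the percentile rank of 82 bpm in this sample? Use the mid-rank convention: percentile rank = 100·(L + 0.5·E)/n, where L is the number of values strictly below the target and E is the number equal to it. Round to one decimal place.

Sorted: 57, 65, 70, 71, 73, 82, 85, 96, 98.
Count below 82: L = 5; count equal: E = 1; n = 9.
Percentile rank = 100·(5 + 0.5·1)/9 = 100·5.5/9 = 61.11.

61.1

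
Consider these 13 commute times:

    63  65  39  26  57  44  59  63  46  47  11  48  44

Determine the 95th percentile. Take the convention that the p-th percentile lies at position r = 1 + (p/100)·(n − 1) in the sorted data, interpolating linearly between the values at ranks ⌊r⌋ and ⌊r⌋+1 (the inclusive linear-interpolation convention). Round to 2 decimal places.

63.80

Sorted: 11, 26, 39, 44, 44, 46, 47, 48, 57, 59, 63, 63, 65.
n = 13.
r = 1 + (95/100)·(13 − 1) = 1 + 11.4 = 12.4.
Rank 12 is 63 and rank 13 is 65.
Interpolate: 63 + 0.4·(65 − 63) = 63 + 0.4·2 = 63.8.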